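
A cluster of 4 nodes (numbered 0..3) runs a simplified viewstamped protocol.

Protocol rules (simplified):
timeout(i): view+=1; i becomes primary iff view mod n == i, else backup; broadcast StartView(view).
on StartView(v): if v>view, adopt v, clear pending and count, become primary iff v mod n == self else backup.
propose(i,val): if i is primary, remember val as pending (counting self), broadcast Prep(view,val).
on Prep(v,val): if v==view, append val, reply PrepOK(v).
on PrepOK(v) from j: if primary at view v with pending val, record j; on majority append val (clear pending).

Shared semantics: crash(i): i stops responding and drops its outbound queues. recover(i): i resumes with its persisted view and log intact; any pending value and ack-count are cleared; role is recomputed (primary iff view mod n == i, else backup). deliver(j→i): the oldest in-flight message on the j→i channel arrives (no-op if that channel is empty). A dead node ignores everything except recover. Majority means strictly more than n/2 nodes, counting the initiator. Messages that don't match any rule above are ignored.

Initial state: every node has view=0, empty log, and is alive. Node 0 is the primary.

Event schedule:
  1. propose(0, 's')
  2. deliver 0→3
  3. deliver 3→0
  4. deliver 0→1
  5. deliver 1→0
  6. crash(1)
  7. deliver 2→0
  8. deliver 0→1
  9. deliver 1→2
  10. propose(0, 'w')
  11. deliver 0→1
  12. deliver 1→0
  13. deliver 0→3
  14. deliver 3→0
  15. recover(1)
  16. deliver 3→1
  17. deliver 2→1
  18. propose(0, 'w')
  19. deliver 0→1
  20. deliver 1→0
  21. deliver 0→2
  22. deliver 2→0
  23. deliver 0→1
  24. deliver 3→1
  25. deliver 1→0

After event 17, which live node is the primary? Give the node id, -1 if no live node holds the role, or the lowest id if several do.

0

[1] propose(0,'s') → ∅
[2] deliver 0→3 → N3(back v0 [s])
[3] deliver 3→0 → ∅
[4] deliver 0→1 → N1(back v0 [s])
[5] deliver 1→0 → N0(prim v0 [s])
[6] crash(1) → N1(✗back v0 [s])
[7] deliver 2→0 → ∅
[8] deliver 0→1 → ∅
[9] deliver 1→2 → ∅
[10] propose(0,'w') → ∅
[11] deliver 0→1 → ∅
[12] deliver 1→0 → ∅
[13] deliver 0→3 → N3(back v0 [s,w])
[14] deliver 3→0 → ∅
[15] recover(1) → N1(back v0 [s])
[16] deliver 3→1 → ∅
[17] deliver 2→1 → ∅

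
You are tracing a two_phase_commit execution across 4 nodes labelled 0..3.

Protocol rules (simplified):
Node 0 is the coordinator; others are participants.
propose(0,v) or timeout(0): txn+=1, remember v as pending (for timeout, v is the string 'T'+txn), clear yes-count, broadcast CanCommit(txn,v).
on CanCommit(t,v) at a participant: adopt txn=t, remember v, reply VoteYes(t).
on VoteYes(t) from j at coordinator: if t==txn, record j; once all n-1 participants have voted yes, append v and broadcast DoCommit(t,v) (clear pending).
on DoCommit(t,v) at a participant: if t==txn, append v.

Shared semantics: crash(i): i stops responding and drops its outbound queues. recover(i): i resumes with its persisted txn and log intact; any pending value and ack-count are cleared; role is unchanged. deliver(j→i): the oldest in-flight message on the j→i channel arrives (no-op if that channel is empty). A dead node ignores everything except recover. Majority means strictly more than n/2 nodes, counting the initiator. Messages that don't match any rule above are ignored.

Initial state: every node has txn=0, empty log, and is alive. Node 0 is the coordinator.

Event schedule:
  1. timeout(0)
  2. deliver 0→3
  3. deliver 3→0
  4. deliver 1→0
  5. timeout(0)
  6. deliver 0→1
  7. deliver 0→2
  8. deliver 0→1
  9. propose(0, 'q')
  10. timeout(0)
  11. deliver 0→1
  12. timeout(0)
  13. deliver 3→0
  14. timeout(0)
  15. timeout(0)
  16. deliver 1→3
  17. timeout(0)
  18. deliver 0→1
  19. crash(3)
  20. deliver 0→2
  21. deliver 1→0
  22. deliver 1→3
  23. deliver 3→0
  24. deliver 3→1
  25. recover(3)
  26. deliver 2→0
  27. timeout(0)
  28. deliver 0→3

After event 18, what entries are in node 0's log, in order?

empty

after 1 — timeout(0): n0:coor/t1/[-]
after 2 — deliver 0→3: n3:part/t1/[-]
after 3 — deliver 3→0: ·
after 4 — deliver 1→0: ·
after 5 — timeout(0): n0:coor/t2/[-]
after 6 — deliver 0→1: n1:part/t1/[-]
after 7 — deliver 0→2: n2:part/t1/[-]
after 8 — deliver 0→1: n1:part/t2/[-]
after 9 — propose(0,'q'): n0:coor/t3/[-]
after 10 — timeout(0): n0:coor/t4/[-]
after 11 — deliver 0→1: n1:part/t3/[-]
after 12 — timeout(0): n0:coor/t5/[-]
after 13 — deliver 3→0: ·
after 14 — timeout(0): n0:coor/t6/[-]
after 15 — timeout(0): n0:coor/t7/[-]
after 16 — deliver 1→3: ·
after 17 — timeout(0): n0:coor/t8/[-]
after 18 — deliver 0→1: n1:part/t4/[-]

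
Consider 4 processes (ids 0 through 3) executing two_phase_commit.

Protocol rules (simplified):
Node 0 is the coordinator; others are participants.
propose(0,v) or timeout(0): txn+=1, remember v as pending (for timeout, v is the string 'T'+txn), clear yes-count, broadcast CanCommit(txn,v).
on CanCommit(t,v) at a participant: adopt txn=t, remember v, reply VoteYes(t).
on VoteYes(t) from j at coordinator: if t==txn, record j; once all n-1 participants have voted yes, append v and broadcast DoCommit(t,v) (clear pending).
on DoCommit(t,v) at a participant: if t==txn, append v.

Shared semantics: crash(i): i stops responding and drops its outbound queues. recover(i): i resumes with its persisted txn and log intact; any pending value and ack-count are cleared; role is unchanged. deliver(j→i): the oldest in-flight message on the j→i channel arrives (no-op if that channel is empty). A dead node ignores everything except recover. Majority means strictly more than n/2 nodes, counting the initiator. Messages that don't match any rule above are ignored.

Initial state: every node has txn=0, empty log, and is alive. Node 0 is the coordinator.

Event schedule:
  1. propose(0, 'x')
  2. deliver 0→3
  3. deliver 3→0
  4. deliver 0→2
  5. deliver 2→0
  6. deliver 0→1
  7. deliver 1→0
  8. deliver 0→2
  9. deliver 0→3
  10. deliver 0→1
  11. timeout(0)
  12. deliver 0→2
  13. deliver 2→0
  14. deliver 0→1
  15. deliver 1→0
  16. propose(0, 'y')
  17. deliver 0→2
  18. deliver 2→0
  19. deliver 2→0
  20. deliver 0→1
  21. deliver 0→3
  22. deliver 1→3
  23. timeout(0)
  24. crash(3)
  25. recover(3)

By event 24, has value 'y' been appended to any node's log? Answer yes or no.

step 1 propose(0,'x'): 0={coor,t=1,log=-}
step 2 deliver 0→3: 3={part,t=1,log=-}
step 3 deliver 3→0: —
step 4 deliver 0→2: 2={part,t=1,log=-}
step 5 deliver 2→0: —
step 6 deliver 0→1: 1={part,t=1,log=-}
step 7 deliver 1→0: 0={coor,t=1,log=x}
step 8 deliver 0→2: 2={part,t=1,log=x}
step 9 deliver 0→3: 3={part,t=1,log=x}
step 10 deliver 0→1: 1={part,t=1,log=x}
step 11 timeout(0): 0={coor,t=2,log=x}
step 12 deliver 0→2: 2={part,t=2,log=x}
step 13 deliver 2→0: —
step 14 deliver 0→1: 1={part,t=2,log=x}
step 15 deliver 1→0: —
step 16 propose(0,'y'): 0={coor,t=3,log=x}
step 17 deliver 0→2: 2={part,t=3,log=x}
step 18 deliver 2→0: —
step 19 deliver 2→0: —
step 20 deliver 0→1: 1={part,t=3,log=x}
step 21 deliver 0→3: 3={part,t=2,log=x}
step 22 deliver 1→3: —
step 23 timeout(0): 0={coor,t=4,log=x}
step 24 crash(3): 3={✗part,t=2,log=x}

no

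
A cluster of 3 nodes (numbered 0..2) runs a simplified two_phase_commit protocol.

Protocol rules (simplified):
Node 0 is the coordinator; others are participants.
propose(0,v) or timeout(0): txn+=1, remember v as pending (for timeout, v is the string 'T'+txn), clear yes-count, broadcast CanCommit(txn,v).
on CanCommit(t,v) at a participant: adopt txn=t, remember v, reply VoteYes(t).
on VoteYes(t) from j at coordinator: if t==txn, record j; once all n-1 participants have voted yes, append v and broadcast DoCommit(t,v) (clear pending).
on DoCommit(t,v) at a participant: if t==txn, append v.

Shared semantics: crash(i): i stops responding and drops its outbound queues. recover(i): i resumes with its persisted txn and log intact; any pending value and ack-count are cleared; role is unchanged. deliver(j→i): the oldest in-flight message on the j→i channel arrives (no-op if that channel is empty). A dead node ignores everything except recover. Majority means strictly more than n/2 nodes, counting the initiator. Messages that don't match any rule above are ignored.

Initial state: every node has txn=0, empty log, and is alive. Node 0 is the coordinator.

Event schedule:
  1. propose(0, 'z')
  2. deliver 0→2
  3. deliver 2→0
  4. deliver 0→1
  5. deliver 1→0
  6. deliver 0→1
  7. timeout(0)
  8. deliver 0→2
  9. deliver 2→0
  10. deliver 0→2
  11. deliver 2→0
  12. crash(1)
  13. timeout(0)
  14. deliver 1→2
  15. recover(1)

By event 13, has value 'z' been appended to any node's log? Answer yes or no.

[1] propose(0,'z') → N0(coor t1 [-])
[2] deliver 0→2 → N2(part t1 [-])
[3] deliver 2→0 → ∅
[4] deliver 0→1 → N1(part t1 [-])
[5] deliver 1→0 → N0(coor t1 [z])
[6] deliver 0→1 → N1(part t1 [z])
[7] timeout(0) → N0(coor t2 [z])
[8] deliver 0→2 → N2(part t1 [z])
[9] deliver 2→0 → ∅
[10] deliver 0→2 → N2(part t2 [z])
[11] deliver 2→0 → ∅
[12] crash(1) → N1(✗part t1 [z])
[13] timeout(0) → N0(coor t3 [z])

yes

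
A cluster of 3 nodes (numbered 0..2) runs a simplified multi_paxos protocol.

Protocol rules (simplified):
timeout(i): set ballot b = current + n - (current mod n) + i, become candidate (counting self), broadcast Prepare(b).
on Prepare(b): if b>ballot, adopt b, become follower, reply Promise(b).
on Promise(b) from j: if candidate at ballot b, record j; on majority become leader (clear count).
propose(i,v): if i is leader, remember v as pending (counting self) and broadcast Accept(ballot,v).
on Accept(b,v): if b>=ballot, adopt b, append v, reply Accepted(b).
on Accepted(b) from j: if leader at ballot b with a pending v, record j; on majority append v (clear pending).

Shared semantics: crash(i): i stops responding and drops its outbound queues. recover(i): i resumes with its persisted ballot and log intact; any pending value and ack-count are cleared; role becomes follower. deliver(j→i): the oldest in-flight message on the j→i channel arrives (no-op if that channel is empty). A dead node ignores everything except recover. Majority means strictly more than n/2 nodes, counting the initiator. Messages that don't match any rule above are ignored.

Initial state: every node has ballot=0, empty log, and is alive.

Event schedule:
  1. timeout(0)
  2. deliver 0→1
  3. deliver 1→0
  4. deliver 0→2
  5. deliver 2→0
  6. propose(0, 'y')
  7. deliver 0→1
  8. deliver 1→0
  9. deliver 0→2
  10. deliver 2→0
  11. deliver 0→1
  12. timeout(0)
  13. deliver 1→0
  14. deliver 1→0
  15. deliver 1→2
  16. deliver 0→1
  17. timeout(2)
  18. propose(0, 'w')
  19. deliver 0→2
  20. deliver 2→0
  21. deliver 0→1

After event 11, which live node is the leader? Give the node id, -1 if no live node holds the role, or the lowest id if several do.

e1 timeout(0): 0[cand,b=3,-]
e2 deliver 0→1: 1[foll,b=3,-]
e3 deliver 1→0: 0[lead,b=3,-]
e4 deliver 0→2: 2[foll,b=3,-]
e5 deliver 2→0: ·
e6 propose(0,'y'): ·
e7 deliver 0→1: 1[foll,b=3,y]
e8 deliver 1→0: 0[lead,b=3,y]
e9 deliver 0→2: 2[foll,b=3,y]
e10 deliver 2→0: ·
e11 deliver 0→1: ·

0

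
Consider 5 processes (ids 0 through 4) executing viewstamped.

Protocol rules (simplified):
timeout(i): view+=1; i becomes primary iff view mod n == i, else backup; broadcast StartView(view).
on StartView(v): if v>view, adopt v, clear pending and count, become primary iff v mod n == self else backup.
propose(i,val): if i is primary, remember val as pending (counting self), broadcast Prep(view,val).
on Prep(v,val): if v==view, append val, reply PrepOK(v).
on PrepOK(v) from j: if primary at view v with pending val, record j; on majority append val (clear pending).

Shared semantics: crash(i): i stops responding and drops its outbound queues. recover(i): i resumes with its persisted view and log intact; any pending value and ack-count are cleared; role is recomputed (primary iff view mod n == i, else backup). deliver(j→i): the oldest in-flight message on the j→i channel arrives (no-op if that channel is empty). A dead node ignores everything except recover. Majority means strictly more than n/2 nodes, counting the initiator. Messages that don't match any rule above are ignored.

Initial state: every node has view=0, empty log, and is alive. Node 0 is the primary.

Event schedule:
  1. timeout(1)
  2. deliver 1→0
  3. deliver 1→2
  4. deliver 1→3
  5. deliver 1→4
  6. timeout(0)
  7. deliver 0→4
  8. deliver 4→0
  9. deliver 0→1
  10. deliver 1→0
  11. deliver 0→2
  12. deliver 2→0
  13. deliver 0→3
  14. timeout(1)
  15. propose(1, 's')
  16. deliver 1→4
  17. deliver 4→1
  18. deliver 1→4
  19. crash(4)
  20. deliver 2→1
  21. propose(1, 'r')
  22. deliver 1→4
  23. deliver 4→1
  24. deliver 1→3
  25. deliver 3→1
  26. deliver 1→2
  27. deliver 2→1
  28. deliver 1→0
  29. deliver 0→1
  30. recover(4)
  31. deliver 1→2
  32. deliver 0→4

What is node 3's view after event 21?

[1] timeout(1) → N1(prim v1 [-])
[2] deliver 1→0 → N0(back v1 [-])
[3] deliver 1→2 → N2(back v1 [-])
[4] deliver 1→3 → N3(back v1 [-])
[5] deliver 1→4 → N4(back v1 [-])
[6] timeout(0) → N0(back v2 [-])
[7] deliver 0→4 → N4(back v2 [-])
[8] deliver 4→0 → ∅
[9] deliver 0→1 → N1(back v2 [-])
[10] deliver 1→0 → ∅
[11] deliver 0→2 → N2(prim v2 [-])
[12] deliver 2→0 → ∅
[13] deliver 0→3 → N3(back v2 [-])
[14] timeout(1) → N1(back v3 [-])
[15] propose(1,'s') → ∅
[16] deliver 1→4 → N4(back v3 [-])
[17] deliver 4→1 → ∅
[18] deliver 1→4 → ∅
[19] crash(4) → N4(✗back v3 [-])
[20] deliver 2→1 → ∅
[21] propose(1,'r') → ∅

2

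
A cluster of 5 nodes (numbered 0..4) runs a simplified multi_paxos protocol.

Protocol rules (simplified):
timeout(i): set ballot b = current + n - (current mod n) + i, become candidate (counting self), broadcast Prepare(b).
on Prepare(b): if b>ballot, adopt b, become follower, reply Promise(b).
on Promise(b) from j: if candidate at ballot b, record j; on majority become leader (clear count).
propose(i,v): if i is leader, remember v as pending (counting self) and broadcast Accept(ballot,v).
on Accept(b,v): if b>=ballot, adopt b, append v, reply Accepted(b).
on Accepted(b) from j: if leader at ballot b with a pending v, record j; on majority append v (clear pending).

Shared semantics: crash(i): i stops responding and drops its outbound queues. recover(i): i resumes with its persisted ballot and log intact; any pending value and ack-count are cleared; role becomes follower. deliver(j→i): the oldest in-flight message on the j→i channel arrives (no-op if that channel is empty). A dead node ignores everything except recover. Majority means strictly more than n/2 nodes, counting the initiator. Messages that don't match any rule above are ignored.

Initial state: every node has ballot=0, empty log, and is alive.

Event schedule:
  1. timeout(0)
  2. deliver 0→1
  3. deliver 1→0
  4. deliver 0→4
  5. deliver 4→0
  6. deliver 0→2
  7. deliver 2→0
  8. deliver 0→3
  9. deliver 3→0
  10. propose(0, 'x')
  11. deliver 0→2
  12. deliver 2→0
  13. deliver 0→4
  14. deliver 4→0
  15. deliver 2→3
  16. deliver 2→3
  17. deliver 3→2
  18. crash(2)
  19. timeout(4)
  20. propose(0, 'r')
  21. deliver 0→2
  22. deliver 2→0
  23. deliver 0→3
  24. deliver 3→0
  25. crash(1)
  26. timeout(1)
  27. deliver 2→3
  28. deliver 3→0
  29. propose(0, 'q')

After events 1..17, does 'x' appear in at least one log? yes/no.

1. timeout(0):  <0:cand b5 ->
2. deliver 0→1:  <1:foll b5 ->
3. deliver 1→0:  nop
4. deliver 0→4:  <4:foll b5 ->
5. deliver 4→0:  <0:lead b5 ->
6. deliver 0→2:  <2:foll b5 ->
7. deliver 2→0:  nop
8. deliver 0→3:  <3:foll b5 ->
9. deliver 3→0:  nop
10. propose(0,'x'):  nop
11. deliver 0→2:  <2:foll b5 x>
12. deliver 2→0:  nop
13. deliver 0→4:  <4:foll b5 x>
14. deliver 4→0:  <0:lead b5 x>
15. deliver 2→3:  nop
16. deliver 2→3:  nop
17. deliver 3→2:  nop

yes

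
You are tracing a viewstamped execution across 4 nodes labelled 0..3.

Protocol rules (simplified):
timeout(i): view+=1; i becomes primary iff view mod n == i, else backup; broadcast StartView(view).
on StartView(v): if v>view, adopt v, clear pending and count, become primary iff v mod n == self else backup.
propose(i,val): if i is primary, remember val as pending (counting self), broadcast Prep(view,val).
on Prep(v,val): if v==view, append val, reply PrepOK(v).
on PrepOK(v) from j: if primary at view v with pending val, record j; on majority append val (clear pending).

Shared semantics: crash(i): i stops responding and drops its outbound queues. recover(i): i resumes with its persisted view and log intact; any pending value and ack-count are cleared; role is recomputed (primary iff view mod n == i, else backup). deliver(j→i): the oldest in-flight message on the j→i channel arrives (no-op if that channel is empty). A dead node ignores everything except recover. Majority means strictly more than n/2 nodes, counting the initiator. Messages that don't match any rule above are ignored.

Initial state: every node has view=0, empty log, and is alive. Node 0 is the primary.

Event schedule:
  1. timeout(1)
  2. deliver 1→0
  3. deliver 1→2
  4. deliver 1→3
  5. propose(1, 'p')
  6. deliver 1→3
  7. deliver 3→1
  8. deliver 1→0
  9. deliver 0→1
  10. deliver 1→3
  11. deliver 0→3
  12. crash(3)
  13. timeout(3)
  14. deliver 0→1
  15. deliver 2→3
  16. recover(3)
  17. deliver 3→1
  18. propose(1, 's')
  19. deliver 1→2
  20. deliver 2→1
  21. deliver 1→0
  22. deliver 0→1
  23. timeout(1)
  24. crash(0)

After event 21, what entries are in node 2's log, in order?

p

step 1 timeout(1): 1={prim,v=1,log=-}
step 2 deliver 1→0: 0={back,v=1,log=-}
step 3 deliver 1→2: 2={back,v=1,log=-}
step 4 deliver 1→3: 3={back,v=1,log=-}
step 5 propose(1,'p'): —
step 6 deliver 1→3: 3={back,v=1,log=p}
step 7 deliver 3→1: —
step 8 deliver 1→0: 0={back,v=1,log=p}
step 9 deliver 0→1: 1={prim,v=1,log=p}
step 10 deliver 1→3: —
step 11 deliver 0→3: —
step 12 crash(3): 3={✗back,v=1,log=p}
step 13 timeout(3): —
step 14 deliver 0→1: —
step 15 deliver 2→3: —
step 16 recover(3): 3={back,v=1,log=p}
step 17 deliver 3→1: —
step 18 propose(1,'s'): —
step 19 deliver 1→2: 2={back,v=1,log=p}
step 20 deliver 2→1: —
step 21 deliver 1→0: 0={back,v=1,log=p,s}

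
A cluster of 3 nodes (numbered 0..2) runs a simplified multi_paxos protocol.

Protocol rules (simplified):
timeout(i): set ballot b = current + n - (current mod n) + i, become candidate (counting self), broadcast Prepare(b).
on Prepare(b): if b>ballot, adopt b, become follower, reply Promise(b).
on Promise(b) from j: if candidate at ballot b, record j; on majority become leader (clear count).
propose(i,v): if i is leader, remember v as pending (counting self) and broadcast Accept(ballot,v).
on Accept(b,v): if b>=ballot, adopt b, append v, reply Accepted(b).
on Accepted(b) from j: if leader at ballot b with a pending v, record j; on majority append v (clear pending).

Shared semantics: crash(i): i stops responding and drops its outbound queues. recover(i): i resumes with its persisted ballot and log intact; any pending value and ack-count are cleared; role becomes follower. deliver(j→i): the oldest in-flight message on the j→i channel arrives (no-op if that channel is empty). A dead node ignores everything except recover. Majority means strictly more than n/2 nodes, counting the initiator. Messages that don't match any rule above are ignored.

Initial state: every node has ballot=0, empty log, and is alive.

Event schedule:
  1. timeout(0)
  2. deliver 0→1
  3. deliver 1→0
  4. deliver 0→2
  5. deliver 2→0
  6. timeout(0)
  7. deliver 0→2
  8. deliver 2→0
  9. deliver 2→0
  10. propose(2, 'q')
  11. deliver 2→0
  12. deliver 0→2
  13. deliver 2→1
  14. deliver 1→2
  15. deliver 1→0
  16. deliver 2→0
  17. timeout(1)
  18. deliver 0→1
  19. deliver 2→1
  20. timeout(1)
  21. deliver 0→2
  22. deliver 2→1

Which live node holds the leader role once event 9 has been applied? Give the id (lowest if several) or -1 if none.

0

1. timeout(0):  <0:cand b3 ->
2. deliver 0→1:  <1:foll b3 ->
3. deliver 1→0:  <0:lead b3 ->
4. deliver 0→2:  <2:foll b3 ->
5. deliver 2→0:  nop
6. timeout(0):  <0:cand b6 ->
7. deliver 0→2:  <2:foll b6 ->
8. deliver 2→0:  <0:lead b6 ->
9. deliver 2→0:  nop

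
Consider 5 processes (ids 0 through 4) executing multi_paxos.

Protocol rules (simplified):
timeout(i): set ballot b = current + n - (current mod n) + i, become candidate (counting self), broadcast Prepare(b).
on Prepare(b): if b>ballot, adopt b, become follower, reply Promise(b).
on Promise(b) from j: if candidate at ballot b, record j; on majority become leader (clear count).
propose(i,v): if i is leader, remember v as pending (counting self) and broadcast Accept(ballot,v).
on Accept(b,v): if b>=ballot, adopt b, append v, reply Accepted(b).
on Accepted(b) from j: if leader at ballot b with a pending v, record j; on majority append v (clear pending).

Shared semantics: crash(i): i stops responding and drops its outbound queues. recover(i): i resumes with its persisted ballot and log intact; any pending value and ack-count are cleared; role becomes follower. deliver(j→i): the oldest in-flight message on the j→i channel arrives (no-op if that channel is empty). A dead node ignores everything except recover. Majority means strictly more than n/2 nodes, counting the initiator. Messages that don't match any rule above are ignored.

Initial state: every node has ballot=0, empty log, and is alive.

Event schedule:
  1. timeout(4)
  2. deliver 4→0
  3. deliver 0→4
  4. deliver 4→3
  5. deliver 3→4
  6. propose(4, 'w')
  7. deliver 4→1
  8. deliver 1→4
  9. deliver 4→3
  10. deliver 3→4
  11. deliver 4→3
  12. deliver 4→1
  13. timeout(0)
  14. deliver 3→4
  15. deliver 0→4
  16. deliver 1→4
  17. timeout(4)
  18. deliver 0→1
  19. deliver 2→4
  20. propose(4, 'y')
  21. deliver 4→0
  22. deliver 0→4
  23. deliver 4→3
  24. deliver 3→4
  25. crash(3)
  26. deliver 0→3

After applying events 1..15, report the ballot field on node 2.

1. timeout(4):  <4:cand b9 ->
2. deliver 4→0:  <0:foll b9 ->
3. deliver 0→4:  nop
4. deliver 4→3:  <3:foll b9 ->
5. deliver 3→4:  <4:lead b9 ->
6. propose(4,'w'):  nop
7. deliver 4→1:  <1:foll b9 ->
8. deliver 1→4:  nop
9. deliver 4→3:  <3:foll b9 w>
10. deliver 3→4:  nop
11. deliver 4→3:  nop
12. deliver 4→1:  <1:foll b9 w>
13. timeout(0):  <0:cand b10 ->
14. deliver 3→4:  nop
15. deliver 0→4:  <4:foll b10 ->

0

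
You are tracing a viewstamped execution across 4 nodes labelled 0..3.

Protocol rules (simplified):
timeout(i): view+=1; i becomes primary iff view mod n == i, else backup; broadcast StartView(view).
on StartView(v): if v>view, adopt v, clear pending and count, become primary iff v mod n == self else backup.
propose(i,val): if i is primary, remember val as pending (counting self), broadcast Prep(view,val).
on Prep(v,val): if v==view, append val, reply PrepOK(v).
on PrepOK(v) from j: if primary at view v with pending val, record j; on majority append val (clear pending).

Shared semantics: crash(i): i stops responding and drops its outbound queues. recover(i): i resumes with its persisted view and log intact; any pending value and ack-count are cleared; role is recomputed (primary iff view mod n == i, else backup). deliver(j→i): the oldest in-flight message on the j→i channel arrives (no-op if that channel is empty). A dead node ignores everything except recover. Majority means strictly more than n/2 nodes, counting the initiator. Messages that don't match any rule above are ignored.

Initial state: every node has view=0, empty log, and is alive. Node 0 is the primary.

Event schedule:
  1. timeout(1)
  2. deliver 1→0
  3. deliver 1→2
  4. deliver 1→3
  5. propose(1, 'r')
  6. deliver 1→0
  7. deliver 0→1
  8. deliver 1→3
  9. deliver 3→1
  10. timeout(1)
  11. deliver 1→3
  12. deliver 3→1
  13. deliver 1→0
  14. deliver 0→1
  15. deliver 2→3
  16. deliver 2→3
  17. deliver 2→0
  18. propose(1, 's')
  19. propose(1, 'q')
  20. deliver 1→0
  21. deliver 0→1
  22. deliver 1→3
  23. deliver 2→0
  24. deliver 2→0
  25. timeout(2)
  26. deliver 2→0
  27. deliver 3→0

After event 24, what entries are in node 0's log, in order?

step 1 timeout(1): 1={prim,v=1,log=-}
step 2 deliver 1→0: 0={back,v=1,log=-}
step 3 deliver 1→2: 2={back,v=1,log=-}
step 4 deliver 1→3: 3={back,v=1,log=-}
step 5 propose(1,'r'): —
step 6 deliver 1→0: 0={back,v=1,log=r}
step 7 deliver 0→1: —
step 8 deliver 1→3: 3={back,v=1,log=r}
step 9 deliver 3→1: 1={prim,v=1,log=r}
step 10 timeout(1): 1={back,v=2,log=r}
step 11 deliver 1→3: 3={back,v=2,log=r}
step 12 deliver 3→1: —
step 13 deliver 1→0: 0={back,v=2,log=r}
step 14 deliver 0→1: —
step 15 deliver 2→3: —
step 16 deliver 2→3: —
step 17 deliver 2→0: —
step 18 propose(1,'s'): —
step 19 propose(1,'q'): —
step 20 deliver 1→0: —
step 21 deliver 0→1: —
step 22 deliver 1→3: —
step 23 deliver 2→0: —
step 24 deliver 2→0: —

r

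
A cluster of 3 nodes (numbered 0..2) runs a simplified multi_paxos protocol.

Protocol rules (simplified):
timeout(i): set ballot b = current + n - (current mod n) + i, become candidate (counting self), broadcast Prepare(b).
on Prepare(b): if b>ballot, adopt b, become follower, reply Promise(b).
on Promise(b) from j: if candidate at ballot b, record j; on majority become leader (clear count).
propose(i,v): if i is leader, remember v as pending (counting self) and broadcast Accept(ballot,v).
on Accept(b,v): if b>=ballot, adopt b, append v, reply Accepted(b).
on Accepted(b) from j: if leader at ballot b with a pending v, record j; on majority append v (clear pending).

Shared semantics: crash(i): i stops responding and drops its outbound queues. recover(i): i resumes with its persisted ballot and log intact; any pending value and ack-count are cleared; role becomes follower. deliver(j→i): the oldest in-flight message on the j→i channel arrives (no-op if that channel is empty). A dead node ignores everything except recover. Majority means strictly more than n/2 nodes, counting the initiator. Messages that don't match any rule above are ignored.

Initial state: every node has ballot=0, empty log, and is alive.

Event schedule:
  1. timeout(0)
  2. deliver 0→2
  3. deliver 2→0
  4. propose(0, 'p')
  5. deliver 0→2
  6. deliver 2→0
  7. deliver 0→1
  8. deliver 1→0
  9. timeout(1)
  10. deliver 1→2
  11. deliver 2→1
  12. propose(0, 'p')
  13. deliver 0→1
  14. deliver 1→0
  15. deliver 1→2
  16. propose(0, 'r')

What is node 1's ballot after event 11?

[1] timeout(0) → N0(cand b3 [-])
[2] deliver 0→2 → N2(foll b3 [-])
[3] deliver 2→0 → N0(lead b3 [-])
[4] propose(0,'p') → ∅
[5] deliver 0→2 → N2(foll b3 [p])
[6] deliver 2→0 → N0(lead b3 [p])
[7] deliver 0→1 → N1(foll b3 [-])
[8] deliver 1→0 → ∅
[9] timeout(1) → N1(cand b7 [-])
[10] deliver 1→2 → N2(foll b7 [p])
[11] deliver 2→1 → N1(lead b7 [-])

7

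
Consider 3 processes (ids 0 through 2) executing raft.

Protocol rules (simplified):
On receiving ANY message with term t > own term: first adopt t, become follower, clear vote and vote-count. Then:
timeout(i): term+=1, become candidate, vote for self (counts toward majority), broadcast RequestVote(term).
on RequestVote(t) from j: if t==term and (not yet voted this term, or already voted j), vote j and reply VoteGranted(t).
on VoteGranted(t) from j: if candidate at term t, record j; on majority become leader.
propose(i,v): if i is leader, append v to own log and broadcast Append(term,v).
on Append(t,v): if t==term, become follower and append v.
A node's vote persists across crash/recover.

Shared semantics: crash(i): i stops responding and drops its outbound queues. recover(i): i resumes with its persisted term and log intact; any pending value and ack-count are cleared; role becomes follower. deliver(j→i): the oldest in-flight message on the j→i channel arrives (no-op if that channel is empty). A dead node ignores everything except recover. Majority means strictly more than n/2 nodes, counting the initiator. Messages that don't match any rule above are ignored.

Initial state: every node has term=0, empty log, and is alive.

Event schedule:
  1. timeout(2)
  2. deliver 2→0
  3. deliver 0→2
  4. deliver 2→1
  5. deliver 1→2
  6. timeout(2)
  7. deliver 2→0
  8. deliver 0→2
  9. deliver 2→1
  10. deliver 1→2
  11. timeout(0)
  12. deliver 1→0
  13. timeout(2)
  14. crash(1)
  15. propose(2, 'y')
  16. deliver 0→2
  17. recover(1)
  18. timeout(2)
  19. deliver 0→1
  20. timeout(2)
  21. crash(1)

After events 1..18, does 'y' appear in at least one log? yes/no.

step 1 timeout(2): 2={cand,t=1,log=-}
step 2 deliver 2→0: 0={foll,t=1,log=-}
step 3 deliver 0→2: 2={lead,t=1,log=-}
step 4 deliver 2→1: 1={foll,t=1,log=-}
step 5 deliver 1→2: —
step 6 timeout(2): 2={cand,t=2,log=-}
step 7 deliver 2→0: 0={foll,t=2,log=-}
step 8 deliver 0→2: 2={lead,t=2,log=-}
step 9 deliver 2→1: 1={foll,t=2,log=-}
step 10 deliver 1→2: —
step 11 timeout(0): 0={cand,t=3,log=-}
step 12 deliver 1→0: —
step 13 timeout(2): 2={cand,t=3,log=-}
step 14 crash(1): 1={✗foll,t=2,log=-}
step 15 propose(2,'y'): —
step 16 deliver 0→2: —
step 17 recover(1): 1={foll,t=2,log=-}
step 18 timeout(2): 2={cand,t=4,log=-}

no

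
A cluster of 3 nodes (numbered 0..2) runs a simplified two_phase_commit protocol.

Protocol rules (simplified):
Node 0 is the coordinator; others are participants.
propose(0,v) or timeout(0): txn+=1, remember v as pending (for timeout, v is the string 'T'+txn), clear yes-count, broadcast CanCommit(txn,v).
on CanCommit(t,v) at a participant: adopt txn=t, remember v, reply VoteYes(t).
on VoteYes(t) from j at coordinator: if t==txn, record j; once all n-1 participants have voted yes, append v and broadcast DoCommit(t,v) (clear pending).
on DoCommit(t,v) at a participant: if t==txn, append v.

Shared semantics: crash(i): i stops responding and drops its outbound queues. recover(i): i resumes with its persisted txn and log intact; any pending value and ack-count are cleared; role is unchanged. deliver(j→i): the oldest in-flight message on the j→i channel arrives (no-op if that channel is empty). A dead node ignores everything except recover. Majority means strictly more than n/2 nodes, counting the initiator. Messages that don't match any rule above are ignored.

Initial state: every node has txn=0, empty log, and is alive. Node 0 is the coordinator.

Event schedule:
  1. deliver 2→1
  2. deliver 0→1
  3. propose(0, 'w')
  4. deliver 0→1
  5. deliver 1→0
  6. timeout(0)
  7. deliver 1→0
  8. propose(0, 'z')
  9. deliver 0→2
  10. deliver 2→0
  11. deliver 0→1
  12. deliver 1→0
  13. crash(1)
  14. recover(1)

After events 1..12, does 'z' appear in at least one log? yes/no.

step 1 deliver 2→1: —
step 2 deliver 0→1: —
step 3 propose(0,'w'): 0={coor,t=1,log=-}
step 4 deliver 0→1: 1={part,t=1,log=-}
step 5 deliver 1→0: —
step 6 timeout(0): 0={coor,t=2,log=-}
step 7 deliver 1→0: —
step 8 propose(0,'z'): 0={coor,t=3,log=-}
step 9 deliver 0→2: 2={part,t=1,log=-}
step 10 deliver 2→0: —
step 11 deliver 0→1: 1={part,t=2,log=-}
step 12 deliver 1→0: —

no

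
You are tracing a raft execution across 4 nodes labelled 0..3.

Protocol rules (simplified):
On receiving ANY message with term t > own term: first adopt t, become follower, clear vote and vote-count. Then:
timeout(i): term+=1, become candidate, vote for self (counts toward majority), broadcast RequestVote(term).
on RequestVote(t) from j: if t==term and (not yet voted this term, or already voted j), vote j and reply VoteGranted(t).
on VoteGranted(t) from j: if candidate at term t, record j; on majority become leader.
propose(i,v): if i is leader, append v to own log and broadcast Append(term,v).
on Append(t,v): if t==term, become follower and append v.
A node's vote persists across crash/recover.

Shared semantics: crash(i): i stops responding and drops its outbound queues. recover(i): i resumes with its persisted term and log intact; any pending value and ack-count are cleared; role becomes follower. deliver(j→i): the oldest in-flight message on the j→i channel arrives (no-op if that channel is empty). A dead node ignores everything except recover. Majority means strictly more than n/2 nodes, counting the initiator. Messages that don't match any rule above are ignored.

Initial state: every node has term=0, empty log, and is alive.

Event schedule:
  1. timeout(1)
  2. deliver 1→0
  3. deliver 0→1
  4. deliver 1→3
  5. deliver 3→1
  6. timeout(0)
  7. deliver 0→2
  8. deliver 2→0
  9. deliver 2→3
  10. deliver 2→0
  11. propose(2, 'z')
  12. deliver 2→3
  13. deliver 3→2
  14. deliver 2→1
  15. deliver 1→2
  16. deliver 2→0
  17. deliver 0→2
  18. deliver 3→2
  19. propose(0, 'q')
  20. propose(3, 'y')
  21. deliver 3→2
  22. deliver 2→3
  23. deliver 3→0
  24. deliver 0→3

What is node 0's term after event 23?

2

e1 timeout(1): 1[cand,t=1,-]
e2 deliver 1→0: 0[foll,t=1,-]
e3 deliver 0→1: ·
e4 deliver 1→3: 3[foll,t=1,-]
e5 deliver 3→1: 1[lead,t=1,-]
e6 timeout(0): 0[cand,t=2,-]
e7 deliver 0→2: 2[foll,t=2,-]
e8 deliver 2→0: ·
e9 deliver 2→3: ·
e10 deliver 2→0: ·
e11 propose(2,'z'): ·
e12 deliver 2→3: ·
e13 deliver 3→2: ·
e14 deliver 2→1: ·
e15 deliver 1→2: ·
e16 deliver 2→0: ·
e17 deliver 0→2: ·
e18 deliver 3→2: ·
e19 propose(0,'q'): ·
e20 propose(3,'y'): ·
e21 deliver 3→2: ·
e22 deliver 2→3: ·
e23 deliver 3→0: ·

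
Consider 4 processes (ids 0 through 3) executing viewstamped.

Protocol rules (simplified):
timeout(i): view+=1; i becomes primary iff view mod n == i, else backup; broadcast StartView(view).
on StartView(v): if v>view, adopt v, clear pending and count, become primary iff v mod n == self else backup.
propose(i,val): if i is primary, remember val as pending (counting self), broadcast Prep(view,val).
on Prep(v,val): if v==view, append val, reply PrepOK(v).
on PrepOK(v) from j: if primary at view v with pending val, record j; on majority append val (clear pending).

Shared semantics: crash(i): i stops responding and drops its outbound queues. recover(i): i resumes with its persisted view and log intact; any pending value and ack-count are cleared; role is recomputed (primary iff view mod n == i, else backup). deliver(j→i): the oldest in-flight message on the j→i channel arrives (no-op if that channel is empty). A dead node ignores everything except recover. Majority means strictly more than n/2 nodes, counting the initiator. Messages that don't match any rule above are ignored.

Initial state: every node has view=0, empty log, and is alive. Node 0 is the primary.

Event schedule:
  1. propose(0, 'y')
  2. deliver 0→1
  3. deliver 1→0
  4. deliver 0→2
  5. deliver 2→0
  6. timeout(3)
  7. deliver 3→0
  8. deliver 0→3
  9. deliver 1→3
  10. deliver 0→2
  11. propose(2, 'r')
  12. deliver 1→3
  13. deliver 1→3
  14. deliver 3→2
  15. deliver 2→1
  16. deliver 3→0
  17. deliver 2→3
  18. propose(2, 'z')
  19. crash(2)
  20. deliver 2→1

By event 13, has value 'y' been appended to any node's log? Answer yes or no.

after 1 — propose(0,'y'): ·
after 2 — deliver 0→1: n1:back/v0/[y]
after 3 — deliver 1→0: ·
after 4 — deliver 0→2: n2:back/v0/[y]
after 5 — deliver 2→0: n0:prim/v0/[y]
after 6 — timeout(3): n3:back/v1/[-]
after 7 — deliver 3→0: n0:back/v1/[y]
after 8 — deliver 0→3: ·
after 9 — deliver 1→3: ·
after 10 — deliver 0→2: ·
after 11 — propose(2,'r'): ·
after 12 — deliver 1→3: ·
after 13 — deliver 1→3: ·

yes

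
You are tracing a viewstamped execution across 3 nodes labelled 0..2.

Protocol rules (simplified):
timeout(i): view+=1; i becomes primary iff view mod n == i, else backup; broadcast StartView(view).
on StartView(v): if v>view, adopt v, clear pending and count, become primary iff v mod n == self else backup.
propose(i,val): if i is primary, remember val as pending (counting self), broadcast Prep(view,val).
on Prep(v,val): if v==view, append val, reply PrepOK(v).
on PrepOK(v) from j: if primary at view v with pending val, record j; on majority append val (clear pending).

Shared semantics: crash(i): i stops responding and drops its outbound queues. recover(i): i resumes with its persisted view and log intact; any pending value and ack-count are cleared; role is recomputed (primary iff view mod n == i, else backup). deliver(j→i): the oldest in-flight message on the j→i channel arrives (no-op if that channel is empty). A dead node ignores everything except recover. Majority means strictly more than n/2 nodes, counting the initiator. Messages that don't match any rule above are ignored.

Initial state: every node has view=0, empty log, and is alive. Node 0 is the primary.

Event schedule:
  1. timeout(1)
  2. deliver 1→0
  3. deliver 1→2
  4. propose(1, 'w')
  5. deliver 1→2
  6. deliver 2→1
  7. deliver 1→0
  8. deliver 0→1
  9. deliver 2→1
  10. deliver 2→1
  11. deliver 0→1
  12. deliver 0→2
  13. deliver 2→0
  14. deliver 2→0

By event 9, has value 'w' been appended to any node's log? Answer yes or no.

yes

e1 timeout(1): 1[prim,v=1,-]
e2 deliver 1→0: 0[back,v=1,-]
e3 deliver 1→2: 2[back,v=1,-]
e4 propose(1,'w'): ·
e5 deliver 1→2: 2[back,v=1,w]
e6 deliver 2→1: 1[prim,v=1,w]
e7 deliver 1→0: 0[back,v=1,w]
e8 deliver 0→1: ·
e9 deliver 2→1: ·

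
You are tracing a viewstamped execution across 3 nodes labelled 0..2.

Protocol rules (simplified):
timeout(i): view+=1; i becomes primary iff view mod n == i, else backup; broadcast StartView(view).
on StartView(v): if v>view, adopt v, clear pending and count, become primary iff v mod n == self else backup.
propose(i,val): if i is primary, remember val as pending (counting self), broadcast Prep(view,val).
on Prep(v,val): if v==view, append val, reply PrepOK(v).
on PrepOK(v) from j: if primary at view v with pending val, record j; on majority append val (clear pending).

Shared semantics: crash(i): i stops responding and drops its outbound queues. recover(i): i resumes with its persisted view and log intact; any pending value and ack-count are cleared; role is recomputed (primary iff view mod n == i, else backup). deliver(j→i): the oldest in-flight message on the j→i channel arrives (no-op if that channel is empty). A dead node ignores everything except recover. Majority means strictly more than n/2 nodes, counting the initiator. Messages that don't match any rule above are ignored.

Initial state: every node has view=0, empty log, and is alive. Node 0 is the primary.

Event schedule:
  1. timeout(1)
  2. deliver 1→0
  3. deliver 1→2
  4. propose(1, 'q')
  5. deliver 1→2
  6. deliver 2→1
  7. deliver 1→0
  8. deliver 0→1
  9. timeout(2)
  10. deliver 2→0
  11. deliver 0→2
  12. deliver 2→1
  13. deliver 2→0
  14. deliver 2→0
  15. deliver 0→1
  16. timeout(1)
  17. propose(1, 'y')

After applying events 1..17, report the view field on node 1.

3

step 1 timeout(1): 1={prim,v=1,log=-}
step 2 deliver 1→0: 0={back,v=1,log=-}
step 3 deliver 1→2: 2={back,v=1,log=-}
step 4 propose(1,'q'): —
step 5 deliver 1→2: 2={back,v=1,log=q}
step 6 deliver 2→1: 1={prim,v=1,log=q}
step 7 deliver 1→0: 0={back,v=1,log=q}
step 8 deliver 0→1: —
step 9 timeout(2): 2={prim,v=2,log=q}
step 10 deliver 2→0: 0={back,v=2,log=q}
step 11 deliver 0→2: —
step 12 deliver 2→1: 1={back,v=2,log=q}
step 13 deliver 2→0: —
step 14 deliver 2→0: —
step 15 deliver 0→1: —
step 16 timeout(1): 1={back,v=3,log=q}
step 17 propose(1,'y'): —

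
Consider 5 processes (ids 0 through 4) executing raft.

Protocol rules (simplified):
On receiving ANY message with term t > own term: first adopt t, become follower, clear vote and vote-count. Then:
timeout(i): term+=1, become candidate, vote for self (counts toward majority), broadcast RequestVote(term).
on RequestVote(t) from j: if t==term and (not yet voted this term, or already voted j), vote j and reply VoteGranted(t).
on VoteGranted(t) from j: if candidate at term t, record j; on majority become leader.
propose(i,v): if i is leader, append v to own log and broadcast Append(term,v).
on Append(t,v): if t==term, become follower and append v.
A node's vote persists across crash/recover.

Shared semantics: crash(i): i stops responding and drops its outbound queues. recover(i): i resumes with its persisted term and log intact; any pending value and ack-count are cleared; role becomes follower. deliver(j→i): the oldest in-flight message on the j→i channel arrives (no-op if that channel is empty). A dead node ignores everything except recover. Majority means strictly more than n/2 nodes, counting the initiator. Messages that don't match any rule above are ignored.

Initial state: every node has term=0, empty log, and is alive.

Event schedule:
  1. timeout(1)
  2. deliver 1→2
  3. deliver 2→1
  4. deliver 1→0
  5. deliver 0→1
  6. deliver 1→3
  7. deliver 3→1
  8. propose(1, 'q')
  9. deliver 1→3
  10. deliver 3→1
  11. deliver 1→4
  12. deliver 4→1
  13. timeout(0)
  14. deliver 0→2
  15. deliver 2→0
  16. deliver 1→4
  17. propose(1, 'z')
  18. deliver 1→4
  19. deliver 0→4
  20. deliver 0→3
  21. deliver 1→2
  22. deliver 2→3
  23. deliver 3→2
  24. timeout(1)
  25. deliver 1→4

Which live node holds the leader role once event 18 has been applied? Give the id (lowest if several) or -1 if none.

step 1 timeout(1): 1={cand,t=1,log=-}
step 2 deliver 1→2: 2={foll,t=1,log=-}
step 3 deliver 2→1: —
step 4 deliver 1→0: 0={foll,t=1,log=-}
step 5 deliver 0→1: 1={lead,t=1,log=-}
step 6 deliver 1→3: 3={foll,t=1,log=-}
step 7 deliver 3→1: —
step 8 propose(1,'q'): 1={lead,t=1,log=q}
step 9 deliver 1→3: 3={foll,t=1,log=q}
step 10 deliver 3→1: —
step 11 deliver 1→4: 4={foll,t=1,log=-}
step 12 deliver 4→1: —
step 13 timeout(0): 0={cand,t=2,log=-}
step 14 deliver 0→2: 2={foll,t=2,log=-}
step 15 deliver 2→0: —
step 16 deliver 1→4: 4={foll,t=1,log=q}
step 17 propose(1,'z'): 1={lead,t=1,log=q,z}
step 18 deliver 1→4: 4={foll,t=1,log=q,z}

1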